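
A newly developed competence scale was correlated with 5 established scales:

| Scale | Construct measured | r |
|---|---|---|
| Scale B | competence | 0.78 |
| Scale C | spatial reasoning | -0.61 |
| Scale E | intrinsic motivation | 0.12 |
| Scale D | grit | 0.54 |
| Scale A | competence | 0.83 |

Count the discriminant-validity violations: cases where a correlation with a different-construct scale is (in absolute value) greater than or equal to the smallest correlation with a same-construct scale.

0

Convergent (same construct = competence): Scale B, Scale A.
Smallest convergent = 0.78. Discriminant |r|: 0.61, 0.12, 0.54; count ≥ 0.78 → 0.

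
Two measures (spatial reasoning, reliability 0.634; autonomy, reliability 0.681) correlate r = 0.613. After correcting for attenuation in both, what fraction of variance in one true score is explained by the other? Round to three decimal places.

Disattenuated r = 0.613 / √(0.634 × 0.681) = 0.613 / 0.6571 = 0.9329.
Shared true-score variance = 0.9329² = 0.8703 ≈ 0.870.

0.870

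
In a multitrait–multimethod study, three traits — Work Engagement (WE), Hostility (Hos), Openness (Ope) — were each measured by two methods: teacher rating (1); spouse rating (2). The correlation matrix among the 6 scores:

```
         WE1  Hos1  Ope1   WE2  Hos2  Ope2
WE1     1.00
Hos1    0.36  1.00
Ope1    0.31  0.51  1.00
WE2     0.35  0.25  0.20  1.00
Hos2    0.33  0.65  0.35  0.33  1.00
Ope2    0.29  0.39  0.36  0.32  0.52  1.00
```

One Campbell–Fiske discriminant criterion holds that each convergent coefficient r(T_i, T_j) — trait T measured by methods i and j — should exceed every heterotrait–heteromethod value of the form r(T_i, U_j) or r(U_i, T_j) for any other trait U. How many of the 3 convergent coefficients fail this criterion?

Convergent coefficients and their comparison sets:
WE (methods 1·2): 0.35 vs {0.33, 0.25, 0.29, 0.20} → pass.
Hos (methods 1·2): 0.65 vs {0.25, 0.33, 0.39, 0.35} → pass.
Ope (methods 1·2): 0.36 vs {0.20, 0.29, 0.35, 0.39} → fail.
1 of 3 fail.

1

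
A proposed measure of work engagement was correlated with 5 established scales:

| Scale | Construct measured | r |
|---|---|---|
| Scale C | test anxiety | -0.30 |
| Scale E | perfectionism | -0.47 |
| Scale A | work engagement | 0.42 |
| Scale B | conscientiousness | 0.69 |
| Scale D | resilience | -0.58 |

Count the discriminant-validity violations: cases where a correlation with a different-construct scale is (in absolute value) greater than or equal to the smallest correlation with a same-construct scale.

Convergent (same construct = work engagement): Scale A.
Smallest convergent = 0.42. Discriminant |r|: 0.30, 0.47, 0.69, 0.58; count ≥ 0.42 → 3.

3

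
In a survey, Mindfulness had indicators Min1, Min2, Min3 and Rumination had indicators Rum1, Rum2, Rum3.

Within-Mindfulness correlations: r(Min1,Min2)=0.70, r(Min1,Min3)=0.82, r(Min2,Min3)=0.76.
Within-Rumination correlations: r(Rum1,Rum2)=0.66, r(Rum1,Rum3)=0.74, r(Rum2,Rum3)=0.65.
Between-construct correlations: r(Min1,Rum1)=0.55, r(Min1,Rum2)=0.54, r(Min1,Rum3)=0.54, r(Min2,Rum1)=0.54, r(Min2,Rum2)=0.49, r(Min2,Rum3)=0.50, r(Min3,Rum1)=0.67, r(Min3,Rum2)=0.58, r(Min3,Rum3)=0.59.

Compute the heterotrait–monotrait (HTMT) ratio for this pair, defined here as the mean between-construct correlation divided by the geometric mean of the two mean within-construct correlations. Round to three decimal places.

0.771

Mean heterotrait r = 5.00/9 = 0.5556.
Mean within-Min = 2.28/3 = 0.7600; mean within-Rum = 2.05/3 = 0.6833.
Geometric mean = √(0.7600 × 0.6833) = 0.7206.
HTMT = 0.5556 / 0.7206 = 0.771.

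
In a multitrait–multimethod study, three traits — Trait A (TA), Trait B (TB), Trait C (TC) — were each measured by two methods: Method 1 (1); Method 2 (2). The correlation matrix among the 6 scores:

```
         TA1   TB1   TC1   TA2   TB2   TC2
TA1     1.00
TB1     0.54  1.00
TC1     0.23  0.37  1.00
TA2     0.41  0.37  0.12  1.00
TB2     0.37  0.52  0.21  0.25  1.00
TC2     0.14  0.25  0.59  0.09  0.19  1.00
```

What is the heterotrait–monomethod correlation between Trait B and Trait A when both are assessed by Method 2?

Different traits, same method: r(TB2, TA2) = 0.25.

0.25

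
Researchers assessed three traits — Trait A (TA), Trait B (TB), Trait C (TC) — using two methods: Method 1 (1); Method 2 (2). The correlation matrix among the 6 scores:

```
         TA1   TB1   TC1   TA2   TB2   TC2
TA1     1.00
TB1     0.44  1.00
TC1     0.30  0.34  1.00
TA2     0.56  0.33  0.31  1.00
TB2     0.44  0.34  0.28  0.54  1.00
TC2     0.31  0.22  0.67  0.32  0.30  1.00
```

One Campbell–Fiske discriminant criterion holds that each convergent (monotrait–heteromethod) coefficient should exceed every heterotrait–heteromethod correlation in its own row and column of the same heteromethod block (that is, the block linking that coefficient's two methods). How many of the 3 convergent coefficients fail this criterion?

Checking each validity diagonal entry against its comparison values:
TA (methods 1·2): 0.56 vs {0.44, 0.33, 0.31, 0.31} → pass.
TB (methods 1·2): 0.34 vs {0.33, 0.44, 0.22, 0.28} → fail.
TC (methods 1·2): 0.67 vs {0.31, 0.31, 0.28, 0.22} → pass.
1 of 3 fail.

1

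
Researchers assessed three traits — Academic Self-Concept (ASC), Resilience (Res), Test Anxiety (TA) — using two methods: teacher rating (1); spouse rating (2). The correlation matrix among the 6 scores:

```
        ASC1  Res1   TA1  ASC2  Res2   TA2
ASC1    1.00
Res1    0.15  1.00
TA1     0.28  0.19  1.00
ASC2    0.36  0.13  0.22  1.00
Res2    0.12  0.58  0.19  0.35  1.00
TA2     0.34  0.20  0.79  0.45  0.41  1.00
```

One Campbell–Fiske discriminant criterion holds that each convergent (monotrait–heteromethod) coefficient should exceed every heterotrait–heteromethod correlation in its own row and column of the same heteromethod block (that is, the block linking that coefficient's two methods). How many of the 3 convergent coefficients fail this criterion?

Each convergent coefficient versus the relevant comparison correlations:
ASC (methods 1·2): 0.36 vs {0.12, 0.13, 0.34, 0.22} → pass.
Res (methods 1·2): 0.58 vs {0.13, 0.12, 0.20, 0.19} → pass.
TA (methods 1·2): 0.79 vs {0.22, 0.34, 0.19, 0.20} → pass.
0 of 3 fail.

0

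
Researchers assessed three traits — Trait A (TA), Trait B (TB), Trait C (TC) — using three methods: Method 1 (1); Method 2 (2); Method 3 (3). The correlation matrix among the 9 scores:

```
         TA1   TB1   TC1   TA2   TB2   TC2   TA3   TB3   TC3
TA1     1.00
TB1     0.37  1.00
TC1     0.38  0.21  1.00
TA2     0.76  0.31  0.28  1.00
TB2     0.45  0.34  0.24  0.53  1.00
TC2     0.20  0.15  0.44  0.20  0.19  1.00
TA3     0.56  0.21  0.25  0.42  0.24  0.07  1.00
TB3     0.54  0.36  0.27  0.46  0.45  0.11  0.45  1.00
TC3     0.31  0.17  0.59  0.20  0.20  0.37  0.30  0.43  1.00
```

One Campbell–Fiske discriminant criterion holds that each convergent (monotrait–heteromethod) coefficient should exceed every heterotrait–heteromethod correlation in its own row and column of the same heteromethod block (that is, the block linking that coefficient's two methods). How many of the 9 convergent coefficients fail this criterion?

Checking each validity diagonal entry against its comparison values:
TA (methods 1·2): 0.76 vs {0.45, 0.31, 0.20, 0.28} → pass.
TA (methods 1·3): 0.56 vs {0.54, 0.21, 0.31, 0.25} → pass.
TA (methods 2·3): 0.42 vs {0.46, 0.24, 0.20, 0.07} → fail.
TB (methods 1·2): 0.34 vs {0.31, 0.45, 0.15, 0.24} → fail.
TB (methods 1·3): 0.36 vs {0.21, 0.54, 0.17, 0.27} → fail.
TB (methods 2·3): 0.45 vs {0.24, 0.46, 0.20, 0.11} → fail.
TC (methods 1·2): 0.44 vs {0.28, 0.20, 0.24, 0.15} → pass.
TC (methods 1·3): 0.59 vs {0.25, 0.31, 0.27, 0.17} → pass.
TC (methods 2·3): 0.37 vs {0.07, 0.20, 0.11, 0.20} → pass.
4 of 9 fail.

4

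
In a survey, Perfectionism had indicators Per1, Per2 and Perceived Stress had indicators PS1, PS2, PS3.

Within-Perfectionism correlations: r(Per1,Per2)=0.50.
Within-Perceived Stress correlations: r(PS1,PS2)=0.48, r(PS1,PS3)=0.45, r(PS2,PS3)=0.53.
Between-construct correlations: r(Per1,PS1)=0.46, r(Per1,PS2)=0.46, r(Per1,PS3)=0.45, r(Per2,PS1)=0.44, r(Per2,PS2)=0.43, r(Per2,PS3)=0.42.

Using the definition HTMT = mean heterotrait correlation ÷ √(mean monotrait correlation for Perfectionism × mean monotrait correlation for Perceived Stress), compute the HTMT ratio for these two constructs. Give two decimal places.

0.90

Mean between = 2.66/6 = 0.4433.
Mean within-Per = 0.50/1 = 0.5000; mean within-PS = 1.46/3 = 0.4867.
Geometric mean = √(0.5000 × 0.4867) = 0.4933.
HTMT = 0.4433 / 0.4933 = 0.90.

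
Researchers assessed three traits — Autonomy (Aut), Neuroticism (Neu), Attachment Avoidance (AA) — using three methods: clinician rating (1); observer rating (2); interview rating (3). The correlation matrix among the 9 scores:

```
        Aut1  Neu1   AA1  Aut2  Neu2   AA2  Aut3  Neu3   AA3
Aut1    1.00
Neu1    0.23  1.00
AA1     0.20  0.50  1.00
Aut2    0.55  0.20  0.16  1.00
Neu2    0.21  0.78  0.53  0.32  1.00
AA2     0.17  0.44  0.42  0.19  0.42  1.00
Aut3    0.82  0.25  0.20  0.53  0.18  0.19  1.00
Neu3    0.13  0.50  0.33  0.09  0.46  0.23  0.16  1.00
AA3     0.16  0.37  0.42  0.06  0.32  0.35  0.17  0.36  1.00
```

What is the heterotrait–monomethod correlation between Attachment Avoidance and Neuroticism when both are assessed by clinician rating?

0.50

Different traits, same method: r(AA1, Neu1) = 0.50.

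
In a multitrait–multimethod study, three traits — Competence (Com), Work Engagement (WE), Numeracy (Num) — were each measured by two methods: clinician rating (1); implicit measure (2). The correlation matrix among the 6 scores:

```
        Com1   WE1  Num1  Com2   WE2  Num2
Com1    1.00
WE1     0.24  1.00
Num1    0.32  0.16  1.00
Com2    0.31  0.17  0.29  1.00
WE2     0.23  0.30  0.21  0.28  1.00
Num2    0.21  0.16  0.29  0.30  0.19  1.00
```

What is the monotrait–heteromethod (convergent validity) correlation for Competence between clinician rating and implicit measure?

0.31

Same trait (Com), different methods: r(Com1, Com2) = 0.31.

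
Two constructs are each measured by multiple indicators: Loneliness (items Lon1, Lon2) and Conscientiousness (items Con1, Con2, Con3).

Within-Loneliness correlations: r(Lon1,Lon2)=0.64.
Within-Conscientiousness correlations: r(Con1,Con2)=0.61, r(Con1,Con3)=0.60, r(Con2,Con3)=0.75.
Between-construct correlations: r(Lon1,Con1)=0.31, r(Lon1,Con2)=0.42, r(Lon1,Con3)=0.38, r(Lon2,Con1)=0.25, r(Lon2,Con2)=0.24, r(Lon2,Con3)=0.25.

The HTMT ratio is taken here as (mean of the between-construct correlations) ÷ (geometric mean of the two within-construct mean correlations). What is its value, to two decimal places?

Mean heterotrait r = 1.85/6 = 0.3083.
Mean within-Lon = 0.64/1 = 0.6400; mean within-Con = 1.96/3 = 0.6533.
Geometric mean = √(0.6400 × 0.6533) = 0.6466.
HTMT = 0.3083 / 0.6466 = 0.48.

0.48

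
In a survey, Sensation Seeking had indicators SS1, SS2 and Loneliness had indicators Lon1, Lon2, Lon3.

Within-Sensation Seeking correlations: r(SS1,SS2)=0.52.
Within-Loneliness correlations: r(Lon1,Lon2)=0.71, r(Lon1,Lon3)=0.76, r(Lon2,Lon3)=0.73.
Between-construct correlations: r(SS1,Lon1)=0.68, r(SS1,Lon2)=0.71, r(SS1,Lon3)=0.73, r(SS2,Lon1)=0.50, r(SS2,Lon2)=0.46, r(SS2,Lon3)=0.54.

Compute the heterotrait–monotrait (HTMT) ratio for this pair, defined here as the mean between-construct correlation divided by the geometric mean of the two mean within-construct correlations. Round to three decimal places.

0.977

Mean heterotrait r = 3.62/6 = 0.6033.
Mean within-SS = 0.52/1 = 0.5200; mean within-Lon = 2.20/3 = 0.7333.
Geometric mean = √(0.5200 × 0.7333) = 0.6175.
HTMT = 0.6033 / 0.6175 = 0.977.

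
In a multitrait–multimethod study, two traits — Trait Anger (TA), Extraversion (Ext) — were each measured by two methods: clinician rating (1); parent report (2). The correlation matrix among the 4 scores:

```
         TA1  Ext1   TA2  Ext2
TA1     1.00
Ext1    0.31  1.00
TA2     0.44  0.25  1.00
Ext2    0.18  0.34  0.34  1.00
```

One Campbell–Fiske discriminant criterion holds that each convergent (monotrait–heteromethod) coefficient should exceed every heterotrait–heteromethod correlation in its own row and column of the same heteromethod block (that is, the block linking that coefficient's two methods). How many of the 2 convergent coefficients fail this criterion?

0

Checking each validity diagonal entry against its comparison values:
TA (methods 1·2): 0.44 vs {0.18, 0.25} → pass.
Ext (methods 1·2): 0.34 vs {0.25, 0.18} → pass.
0 of 2 fail.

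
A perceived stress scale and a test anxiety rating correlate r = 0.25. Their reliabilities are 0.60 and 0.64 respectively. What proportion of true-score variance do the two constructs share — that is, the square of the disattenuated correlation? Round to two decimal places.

0.16

Disattenuated r = 0.25 / √(0.60 × 0.64) = 0.25 / 0.6197 = 0.4034.
Shared true-score variance = 0.4034² = 0.1627 ≈ 0.16.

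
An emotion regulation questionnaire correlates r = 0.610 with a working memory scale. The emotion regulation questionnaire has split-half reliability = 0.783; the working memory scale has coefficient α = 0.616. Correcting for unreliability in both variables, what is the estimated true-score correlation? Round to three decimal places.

r_true = r_obs / √(r_xx · r_yy) = 0.610 / √(0.783 × 0.616) = 0.610 / √0.482328 = 0.610 / 0.6945 ≈ 0.878.

0.878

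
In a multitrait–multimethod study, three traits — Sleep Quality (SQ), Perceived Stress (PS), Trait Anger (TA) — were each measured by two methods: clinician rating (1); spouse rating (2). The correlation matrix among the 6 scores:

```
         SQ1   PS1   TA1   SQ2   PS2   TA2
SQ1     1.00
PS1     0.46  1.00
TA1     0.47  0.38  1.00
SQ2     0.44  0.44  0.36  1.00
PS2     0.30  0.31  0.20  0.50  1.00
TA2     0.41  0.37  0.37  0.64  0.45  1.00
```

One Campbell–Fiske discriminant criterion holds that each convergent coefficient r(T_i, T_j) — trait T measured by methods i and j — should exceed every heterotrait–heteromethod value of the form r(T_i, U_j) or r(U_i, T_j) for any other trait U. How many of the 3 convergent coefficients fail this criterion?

Checking each validity diagonal entry against its comparison values:
SQ (methods 1·2): 0.44 vs {0.30, 0.44, 0.41, 0.36} → fail.
PS (methods 1·2): 0.31 vs {0.44, 0.30, 0.37, 0.20} → fail.
TA (methods 1·2): 0.37 vs {0.36, 0.41, 0.20, 0.37} → fail.
3 of 3 fail.

3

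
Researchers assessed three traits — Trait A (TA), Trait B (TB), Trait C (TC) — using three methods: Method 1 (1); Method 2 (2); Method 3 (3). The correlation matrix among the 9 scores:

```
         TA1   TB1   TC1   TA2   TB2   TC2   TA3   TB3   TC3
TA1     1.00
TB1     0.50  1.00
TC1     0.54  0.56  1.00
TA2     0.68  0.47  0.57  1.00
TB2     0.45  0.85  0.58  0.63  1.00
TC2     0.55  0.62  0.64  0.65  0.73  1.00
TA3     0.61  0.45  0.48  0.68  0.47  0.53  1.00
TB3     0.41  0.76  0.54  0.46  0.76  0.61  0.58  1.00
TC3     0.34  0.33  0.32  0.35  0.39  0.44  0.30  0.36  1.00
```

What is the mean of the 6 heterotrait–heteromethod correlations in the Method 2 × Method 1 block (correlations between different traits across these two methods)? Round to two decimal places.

HTHM values (method 2 × method 1): 0.47, 0.57, 0.45, 0.58, 0.55, 0.62; mean = 3.24/6 = 0.54.

0.54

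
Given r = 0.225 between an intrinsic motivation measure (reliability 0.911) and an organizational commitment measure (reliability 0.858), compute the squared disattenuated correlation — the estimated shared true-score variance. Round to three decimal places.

0.065

Disattenuated r = 0.225 / √(0.911 × 0.858) = 0.225 / 0.8841 = 0.2545.
Shared true-score variance = 0.2545² = 0.0648 ≈ 0.065.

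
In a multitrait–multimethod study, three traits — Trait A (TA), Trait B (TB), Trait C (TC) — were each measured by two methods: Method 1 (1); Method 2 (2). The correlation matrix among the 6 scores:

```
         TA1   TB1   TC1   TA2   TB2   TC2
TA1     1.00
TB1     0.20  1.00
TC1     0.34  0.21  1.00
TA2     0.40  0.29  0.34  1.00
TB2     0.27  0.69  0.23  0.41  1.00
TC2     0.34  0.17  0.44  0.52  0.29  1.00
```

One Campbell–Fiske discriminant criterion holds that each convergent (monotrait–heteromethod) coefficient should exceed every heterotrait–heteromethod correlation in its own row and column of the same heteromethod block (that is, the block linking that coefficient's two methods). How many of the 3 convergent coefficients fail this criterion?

Each convergent coefficient versus the relevant comparison correlations:
TA (methods 1·2): 0.40 vs {0.27, 0.29, 0.34, 0.34} → pass.
TB (methods 1·2): 0.69 vs {0.29, 0.27, 0.17, 0.23} → pass.
TC (methods 1·2): 0.44 vs {0.34, 0.34, 0.23, 0.17} → pass.
0 of 3 fail.

0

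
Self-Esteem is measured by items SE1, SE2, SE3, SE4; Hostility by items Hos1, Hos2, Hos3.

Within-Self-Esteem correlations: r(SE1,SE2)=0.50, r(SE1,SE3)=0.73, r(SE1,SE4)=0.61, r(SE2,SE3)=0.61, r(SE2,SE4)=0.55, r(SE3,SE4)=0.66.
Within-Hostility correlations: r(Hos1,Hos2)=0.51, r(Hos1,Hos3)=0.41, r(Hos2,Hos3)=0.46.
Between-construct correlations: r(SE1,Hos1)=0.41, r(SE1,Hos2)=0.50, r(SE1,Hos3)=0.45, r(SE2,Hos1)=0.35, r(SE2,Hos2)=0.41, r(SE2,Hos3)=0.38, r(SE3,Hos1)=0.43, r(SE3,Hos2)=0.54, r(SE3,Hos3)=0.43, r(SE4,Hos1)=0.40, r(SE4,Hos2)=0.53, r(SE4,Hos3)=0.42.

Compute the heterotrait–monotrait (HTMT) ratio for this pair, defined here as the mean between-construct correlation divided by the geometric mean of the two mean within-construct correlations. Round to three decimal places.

0.826

Mean heterotrait r = 5.25/12 = 0.4375.
Mean within-SE = 3.66/6 = 0.6100; mean within-Hos = 1.38/3 = 0.4600.
Geometric mean = √(0.6100 × 0.4600) = 0.5297.
HTMT = 0.4375 / 0.5297 = 0.826.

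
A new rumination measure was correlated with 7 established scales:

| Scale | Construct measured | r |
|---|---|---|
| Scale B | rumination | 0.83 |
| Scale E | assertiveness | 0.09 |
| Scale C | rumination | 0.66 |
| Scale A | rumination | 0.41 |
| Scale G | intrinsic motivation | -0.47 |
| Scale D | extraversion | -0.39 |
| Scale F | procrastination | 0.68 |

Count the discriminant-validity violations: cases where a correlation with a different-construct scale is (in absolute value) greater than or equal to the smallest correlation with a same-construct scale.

2

Convergent (same construct = rumination): Scale B, Scale C, Scale A.
Smallest convergent = 0.41. Discriminant |r|: 0.09, 0.47, 0.39, 0.68; count ≥ 0.41 → 2.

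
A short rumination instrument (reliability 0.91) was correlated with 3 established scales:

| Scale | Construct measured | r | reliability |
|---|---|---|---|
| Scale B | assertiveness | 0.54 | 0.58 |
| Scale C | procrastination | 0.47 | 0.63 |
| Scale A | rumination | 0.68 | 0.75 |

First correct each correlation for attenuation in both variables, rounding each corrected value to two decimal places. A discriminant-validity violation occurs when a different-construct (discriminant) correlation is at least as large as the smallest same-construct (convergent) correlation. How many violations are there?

0

Disattenuated r (r / √(r_scale · r_new)):
  Scale B (disc): 0.54 / √(0.58·0.91) = 0.74
  Scale C (disc): 0.47 / √(0.63·0.91) = 0.62
  Scale A (conv): 0.68 / √(0.75·0.91) = 0.82
Smallest convergent = 0.82. Discriminant values: 0.74, 0.62; count ≥ 0.82 → 0.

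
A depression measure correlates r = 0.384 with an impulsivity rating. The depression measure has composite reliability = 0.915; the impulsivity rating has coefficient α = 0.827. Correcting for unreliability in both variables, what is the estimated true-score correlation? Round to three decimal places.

r_true = r_obs / √(r_xx · r_yy) = 0.384 / √(0.915 × 0.827) = 0.384 / √0.756705 = 0.384 / 0.8699 ≈ 0.441.

0.441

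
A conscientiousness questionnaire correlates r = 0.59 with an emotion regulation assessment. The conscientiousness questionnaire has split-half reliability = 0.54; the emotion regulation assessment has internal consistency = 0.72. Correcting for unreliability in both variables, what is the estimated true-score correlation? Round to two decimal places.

0.95

r_true = r_obs / √(r_xx · r_yy) = 0.59 / √(0.54 × 0.72) = 0.59 / √0.3888 = 0.59 / 0.6235 ≈ 0.95.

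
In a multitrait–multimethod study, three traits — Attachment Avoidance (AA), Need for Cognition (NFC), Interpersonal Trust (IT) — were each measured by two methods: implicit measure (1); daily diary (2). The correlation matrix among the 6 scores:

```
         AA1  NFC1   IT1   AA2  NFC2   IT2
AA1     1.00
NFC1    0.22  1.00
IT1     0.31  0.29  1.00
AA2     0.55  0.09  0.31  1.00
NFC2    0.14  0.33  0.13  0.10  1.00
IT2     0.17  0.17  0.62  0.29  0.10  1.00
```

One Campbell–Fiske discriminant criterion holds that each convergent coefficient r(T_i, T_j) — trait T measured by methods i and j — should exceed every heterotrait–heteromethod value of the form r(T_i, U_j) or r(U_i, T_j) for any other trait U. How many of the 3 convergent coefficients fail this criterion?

0

Checking each validity diagonal entry against its comparison values:
AA (methods 1·2): 0.55 vs {0.14, 0.09, 0.17, 0.31} → pass.
NFC (methods 1·2): 0.33 vs {0.09, 0.14, 0.17, 0.13} → pass.
IT (methods 1·2): 0.62 vs {0.31, 0.17, 0.13, 0.17} → pass.
0 of 3 fail.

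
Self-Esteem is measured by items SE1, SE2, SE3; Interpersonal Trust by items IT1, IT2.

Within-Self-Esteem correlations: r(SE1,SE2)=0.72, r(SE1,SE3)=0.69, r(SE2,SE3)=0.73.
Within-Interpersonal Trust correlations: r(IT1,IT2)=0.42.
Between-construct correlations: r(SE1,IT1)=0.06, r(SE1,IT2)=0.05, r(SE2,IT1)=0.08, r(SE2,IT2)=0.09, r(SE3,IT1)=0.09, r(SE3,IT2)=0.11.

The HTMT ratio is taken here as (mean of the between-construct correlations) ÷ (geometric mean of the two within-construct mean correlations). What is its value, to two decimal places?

0.15

Mean heterotrait r = 0.48/6 = 0.0800.
Mean within-SE = 2.14/3 = 0.7133; mean within-IT = 0.42/1 = 0.4200.
Geometric mean = √(0.7133 × 0.4200) = 0.5473.
HTMT = 0.0800 / 0.5473 = 0.15.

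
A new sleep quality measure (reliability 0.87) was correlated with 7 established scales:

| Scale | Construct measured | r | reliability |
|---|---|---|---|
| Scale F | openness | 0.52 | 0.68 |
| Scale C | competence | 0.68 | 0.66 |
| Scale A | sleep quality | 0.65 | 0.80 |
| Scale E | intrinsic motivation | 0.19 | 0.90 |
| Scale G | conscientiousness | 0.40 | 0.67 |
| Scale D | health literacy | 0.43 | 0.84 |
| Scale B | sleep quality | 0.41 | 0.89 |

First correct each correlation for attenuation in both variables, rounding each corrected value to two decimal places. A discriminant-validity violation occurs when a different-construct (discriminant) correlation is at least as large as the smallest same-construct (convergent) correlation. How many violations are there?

4

Disattenuated r (r / √(r_scale · r_new)):
  Scale F (disc): 0.52 / √(0.68·0.87) = 0.68
  Scale C (disc): 0.68 / √(0.66·0.87) = 0.90
  Scale A (conv): 0.65 / √(0.80·0.87) = 0.78
  Scale E (disc): 0.19 / √(0.90·0.87) = 0.21
  Scale G (disc): 0.40 / √(0.67·0.87) = 0.52
  Scale D (disc): 0.43 / √(0.84·0.87) = 0.50
  Scale B (conv): 0.41 / √(0.89·0.87) = 0.47
Smallest convergent = 0.47. Discriminant values: 0.68, 0.90, 0.21, 0.52, 0.50; count ≥ 0.47 → 4.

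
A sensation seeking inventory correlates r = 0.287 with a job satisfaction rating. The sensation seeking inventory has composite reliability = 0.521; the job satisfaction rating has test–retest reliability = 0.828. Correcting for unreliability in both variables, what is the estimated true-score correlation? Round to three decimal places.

r_true = r_obs / √(r_xx · r_yy) = 0.287 / √(0.521 × 0.828) = 0.287 / √0.431388 = 0.287 / 0.6568 ≈ 0.437.

0.437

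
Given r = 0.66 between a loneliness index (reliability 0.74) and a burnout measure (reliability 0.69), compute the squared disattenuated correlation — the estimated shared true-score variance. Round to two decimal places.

0.85

Disattenuated r = 0.66 / √(0.74 × 0.69) = 0.66 / 0.7146 = 0.9236.
Shared true-score variance = 0.9236² = 0.8530 ≈ 0.85.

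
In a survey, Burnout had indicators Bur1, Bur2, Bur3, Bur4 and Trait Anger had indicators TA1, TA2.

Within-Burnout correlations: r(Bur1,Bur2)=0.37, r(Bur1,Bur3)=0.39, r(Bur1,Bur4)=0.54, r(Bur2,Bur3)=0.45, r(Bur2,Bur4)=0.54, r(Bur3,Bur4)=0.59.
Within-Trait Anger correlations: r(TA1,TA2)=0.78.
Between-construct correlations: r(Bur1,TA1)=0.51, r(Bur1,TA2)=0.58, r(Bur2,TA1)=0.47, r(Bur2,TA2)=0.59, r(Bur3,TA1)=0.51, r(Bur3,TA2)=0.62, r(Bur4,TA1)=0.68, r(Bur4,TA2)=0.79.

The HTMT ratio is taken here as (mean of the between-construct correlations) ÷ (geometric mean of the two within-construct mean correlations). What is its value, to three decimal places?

Mean between = 4.75/8 = 0.5938.
Mean within-Bur = 2.88/6 = 0.4800; mean within-TA = 0.78/1 = 0.7800.
Geometric mean = √(0.4800 × 0.7800) = 0.6119.
HTMT = 0.5938 / 0.6119 = 0.970.

0.970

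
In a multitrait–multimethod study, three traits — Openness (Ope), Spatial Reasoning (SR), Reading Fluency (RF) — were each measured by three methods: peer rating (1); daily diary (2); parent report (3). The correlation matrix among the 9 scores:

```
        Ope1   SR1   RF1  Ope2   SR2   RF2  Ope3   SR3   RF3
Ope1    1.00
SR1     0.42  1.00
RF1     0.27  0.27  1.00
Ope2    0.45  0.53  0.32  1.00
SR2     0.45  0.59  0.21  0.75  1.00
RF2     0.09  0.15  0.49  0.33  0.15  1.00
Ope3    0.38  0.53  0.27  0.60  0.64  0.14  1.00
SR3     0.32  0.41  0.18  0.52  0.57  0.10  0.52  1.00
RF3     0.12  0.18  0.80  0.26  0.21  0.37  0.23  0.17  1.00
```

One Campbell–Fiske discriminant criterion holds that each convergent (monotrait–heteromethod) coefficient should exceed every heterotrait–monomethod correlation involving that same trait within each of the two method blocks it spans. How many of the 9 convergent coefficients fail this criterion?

Each convergent coefficient versus the relevant comparison correlations:
Ope (methods 1·2): 0.45 vs {0.42, 0.75, 0.27, 0.33} → fail.
Ope (methods 1·3): 0.38 vs {0.42, 0.52, 0.27, 0.23} → fail.
Ope (methods 2·3): 0.60 vs {0.75, 0.52, 0.33, 0.23} → fail.
SR (methods 1·2): 0.59 vs {0.42, 0.75, 0.27, 0.15} → fail.
SR (methods 1·3): 0.41 vs {0.42, 0.52, 0.27, 0.17} → fail.
SR (methods 2·3): 0.57 vs {0.75, 0.52, 0.15, 0.17} → fail.
RF (methods 1·2): 0.49 vs {0.27, 0.33, 0.27, 0.15} → pass.
RF (methods 1·3): 0.80 vs {0.27, 0.23, 0.27, 0.17} → pass.
RF (methods 2·3): 0.37 vs {0.33, 0.23, 0.15, 0.17} → pass.
6 of 9 fail.

6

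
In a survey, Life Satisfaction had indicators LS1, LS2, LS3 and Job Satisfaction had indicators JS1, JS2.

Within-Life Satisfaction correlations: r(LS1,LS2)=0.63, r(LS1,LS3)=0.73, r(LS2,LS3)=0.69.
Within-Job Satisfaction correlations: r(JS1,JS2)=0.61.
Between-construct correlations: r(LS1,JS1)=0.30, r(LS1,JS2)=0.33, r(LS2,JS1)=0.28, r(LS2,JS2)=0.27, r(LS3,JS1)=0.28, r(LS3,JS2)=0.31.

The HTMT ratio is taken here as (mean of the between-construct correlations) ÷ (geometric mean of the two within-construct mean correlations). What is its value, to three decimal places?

Mean between = 1.77/6 = 0.2950.
Mean within-LS = 2.05/3 = 0.6833; mean within-JS = 0.61/1 = 0.6100.
Geometric mean = √(0.6833 × 0.6100) = 0.6456.
HTMT = 0.2950 / 0.6456 = 0.457.

0.457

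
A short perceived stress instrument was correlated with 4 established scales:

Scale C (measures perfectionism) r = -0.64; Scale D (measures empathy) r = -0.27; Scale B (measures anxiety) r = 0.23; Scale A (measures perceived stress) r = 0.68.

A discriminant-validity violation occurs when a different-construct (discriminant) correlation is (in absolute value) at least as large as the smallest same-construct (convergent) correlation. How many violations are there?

Convergent (same construct = perceived stress): Scale A.
Smallest convergent = 0.68. Discriminant |r|: 0.64, 0.27, 0.23; count ≥ 0.68 → 0.

0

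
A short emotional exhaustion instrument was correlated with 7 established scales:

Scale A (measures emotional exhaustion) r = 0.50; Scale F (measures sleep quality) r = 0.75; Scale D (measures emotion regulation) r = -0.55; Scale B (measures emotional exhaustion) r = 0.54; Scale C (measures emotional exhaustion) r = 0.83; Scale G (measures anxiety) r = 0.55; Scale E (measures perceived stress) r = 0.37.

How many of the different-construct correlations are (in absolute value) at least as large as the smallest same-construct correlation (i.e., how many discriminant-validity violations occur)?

Convergent (same construct = emotional exhaustion): Scale A, Scale B, Scale C.
Smallest convergent = 0.50. Discriminant |r|: 0.75, 0.55, 0.55, 0.37; count ≥ 0.50 → 3.

3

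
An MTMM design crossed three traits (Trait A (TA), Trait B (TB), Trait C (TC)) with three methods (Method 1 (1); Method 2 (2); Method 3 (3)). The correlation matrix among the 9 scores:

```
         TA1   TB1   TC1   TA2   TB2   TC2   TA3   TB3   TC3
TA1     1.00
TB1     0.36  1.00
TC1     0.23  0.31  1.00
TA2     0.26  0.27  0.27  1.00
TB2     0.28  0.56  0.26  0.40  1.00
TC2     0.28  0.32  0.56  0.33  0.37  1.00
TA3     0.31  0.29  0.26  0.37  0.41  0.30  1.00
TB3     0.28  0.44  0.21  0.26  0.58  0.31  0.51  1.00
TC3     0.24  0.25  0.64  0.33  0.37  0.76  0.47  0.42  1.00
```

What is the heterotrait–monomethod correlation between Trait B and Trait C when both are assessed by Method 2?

0.37

Different traits, same method: r(TB2, TC2) = 0.37.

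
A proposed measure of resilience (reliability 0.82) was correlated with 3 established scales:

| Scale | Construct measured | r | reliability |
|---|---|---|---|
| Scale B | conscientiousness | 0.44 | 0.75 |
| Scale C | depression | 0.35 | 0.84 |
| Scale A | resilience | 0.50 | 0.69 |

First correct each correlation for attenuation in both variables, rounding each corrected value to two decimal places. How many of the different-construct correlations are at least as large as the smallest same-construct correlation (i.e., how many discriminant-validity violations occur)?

Disattenuated r (r / √(r_scale · r_new)):
  Scale B (disc): 0.44 / √(0.75·0.82) = 0.56
  Scale C (disc): 0.35 / √(0.84·0.82) = 0.42
  Scale A (conv): 0.50 / √(0.69·0.82) = 0.66
Smallest convergent = 0.66. Discriminant values: 0.56, 0.42; count ≥ 0.66 → 0.

0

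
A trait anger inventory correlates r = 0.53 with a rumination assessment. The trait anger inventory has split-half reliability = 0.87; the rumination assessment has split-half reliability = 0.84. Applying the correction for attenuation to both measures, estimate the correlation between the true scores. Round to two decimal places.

0.62

r_true = r_obs / √(r_xx · r_yy) = 0.53 / √(0.87 × 0.84) = 0.53 / √0.7308 = 0.53 / 0.8549 ≈ 0.62.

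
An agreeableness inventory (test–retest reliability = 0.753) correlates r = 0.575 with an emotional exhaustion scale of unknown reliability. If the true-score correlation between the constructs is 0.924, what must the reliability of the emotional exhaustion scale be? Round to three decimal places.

r_true = r_obs / √(r_xx · r_yy) ⇒ 0.924 = 0.575 / √(0.753 · r_yy).
√(0.753 · r_yy) = 0.575 / 0.924 = 0.6223; 0.753 · r_yy = 0.3873; r_yy = 0.3873 / 0.753 ≈ 0.514.

0.514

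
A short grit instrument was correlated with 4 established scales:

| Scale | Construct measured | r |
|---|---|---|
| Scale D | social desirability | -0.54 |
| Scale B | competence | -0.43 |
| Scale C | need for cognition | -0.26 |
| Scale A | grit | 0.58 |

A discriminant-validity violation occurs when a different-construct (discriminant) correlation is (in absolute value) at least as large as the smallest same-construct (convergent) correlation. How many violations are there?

Convergent (same construct = grit): Scale A.
Smallest convergent = 0.58. Discriminant |r|: 0.54, 0.43, 0.26; count ≥ 0.58 → 0.

0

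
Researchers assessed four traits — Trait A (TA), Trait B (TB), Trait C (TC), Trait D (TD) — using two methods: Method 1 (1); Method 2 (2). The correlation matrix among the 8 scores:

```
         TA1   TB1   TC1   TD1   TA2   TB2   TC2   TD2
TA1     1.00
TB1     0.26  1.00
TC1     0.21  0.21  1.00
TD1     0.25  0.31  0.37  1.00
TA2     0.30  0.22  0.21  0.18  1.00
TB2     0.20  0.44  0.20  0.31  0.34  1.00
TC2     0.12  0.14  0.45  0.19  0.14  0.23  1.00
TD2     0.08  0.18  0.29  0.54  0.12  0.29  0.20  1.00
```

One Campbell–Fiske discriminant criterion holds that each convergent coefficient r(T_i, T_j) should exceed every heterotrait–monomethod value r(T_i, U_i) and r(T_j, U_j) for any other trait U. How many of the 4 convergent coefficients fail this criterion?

1

Convergent coefficients and their comparison sets:
TA (methods 1·2): 0.30 vs {0.26, 0.34, 0.21, 0.14, 0.25, 0.12} → fail.
TB (methods 1·2): 0.44 vs {0.26, 0.34, 0.21, 0.23, 0.31, 0.29} → pass.
TC (methods 1·2): 0.45 vs {0.21, 0.14, 0.21, 0.23, 0.37, 0.20} → pass.
TD (methods 1·2): 0.54 vs {0.25, 0.12, 0.31, 0.29, 0.37, 0.20} → pass.
1 of 4 fail.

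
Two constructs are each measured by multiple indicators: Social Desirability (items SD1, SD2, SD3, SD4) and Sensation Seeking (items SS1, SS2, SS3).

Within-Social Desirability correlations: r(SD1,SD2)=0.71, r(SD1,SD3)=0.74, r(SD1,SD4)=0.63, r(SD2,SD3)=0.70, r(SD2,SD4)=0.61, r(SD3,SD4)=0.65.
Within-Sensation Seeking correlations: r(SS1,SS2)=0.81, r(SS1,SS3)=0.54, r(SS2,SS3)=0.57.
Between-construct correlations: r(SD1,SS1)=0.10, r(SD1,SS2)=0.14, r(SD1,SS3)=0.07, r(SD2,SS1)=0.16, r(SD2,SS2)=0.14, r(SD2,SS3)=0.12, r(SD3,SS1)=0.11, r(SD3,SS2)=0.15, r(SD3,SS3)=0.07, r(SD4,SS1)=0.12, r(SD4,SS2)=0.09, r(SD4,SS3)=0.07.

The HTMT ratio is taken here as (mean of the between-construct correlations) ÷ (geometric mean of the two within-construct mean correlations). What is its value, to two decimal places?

Mean heterotrait r = 1.34/12 = 0.1117.
Mean within-SD = 4.04/6 = 0.6733; mean within-SS = 1.92/3 = 0.6400.
Geometric mean = √(0.6733 × 0.6400) = 0.6564.
HTMT = 0.1117 / 0.6564 = 0.17.

0.17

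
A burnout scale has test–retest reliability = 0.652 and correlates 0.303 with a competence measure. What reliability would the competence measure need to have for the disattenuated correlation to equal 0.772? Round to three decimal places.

r_true = r_obs / √(r_xx · r_yy) ⇒ 0.772 = 0.303 / √(0.652 · r_yy).
√(0.652 · r_yy) = 0.303 / 0.772 = 0.3925; 0.652 · r_yy = 0.1541; r_yy = 0.1541 / 0.652 ≈ 0.236.

0.236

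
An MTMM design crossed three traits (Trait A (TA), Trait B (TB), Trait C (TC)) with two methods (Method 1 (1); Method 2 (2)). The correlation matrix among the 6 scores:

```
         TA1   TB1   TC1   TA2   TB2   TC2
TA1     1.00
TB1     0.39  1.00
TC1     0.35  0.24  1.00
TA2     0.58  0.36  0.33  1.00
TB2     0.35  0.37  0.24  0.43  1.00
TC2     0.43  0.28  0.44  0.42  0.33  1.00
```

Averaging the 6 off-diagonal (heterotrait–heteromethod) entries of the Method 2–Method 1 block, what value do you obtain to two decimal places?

0.33

HTHM values (method 2 × method 1): 0.36, 0.33, 0.35, 0.24, 0.43, 0.28; mean = 1.99/6 = 0.33.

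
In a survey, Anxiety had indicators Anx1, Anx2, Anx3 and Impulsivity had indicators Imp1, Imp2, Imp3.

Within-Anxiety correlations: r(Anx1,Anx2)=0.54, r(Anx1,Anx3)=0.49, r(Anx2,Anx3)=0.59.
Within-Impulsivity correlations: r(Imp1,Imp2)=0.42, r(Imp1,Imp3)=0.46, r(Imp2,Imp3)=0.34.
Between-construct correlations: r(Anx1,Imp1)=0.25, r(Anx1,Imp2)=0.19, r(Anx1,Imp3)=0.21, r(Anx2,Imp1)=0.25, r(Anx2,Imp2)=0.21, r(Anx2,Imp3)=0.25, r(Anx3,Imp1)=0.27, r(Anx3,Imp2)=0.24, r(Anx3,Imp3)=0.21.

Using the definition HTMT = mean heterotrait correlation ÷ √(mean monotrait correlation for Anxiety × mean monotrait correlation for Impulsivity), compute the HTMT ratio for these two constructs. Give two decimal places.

Mean between = 2.08/9 = 0.2311.
Mean within-Anx = 1.62/3 = 0.5400; mean within-Imp = 1.22/3 = 0.4067.
Geometric mean = √(0.5400 × 0.4067) = 0.4686.
HTMT = 0.2311 / 0.4686 = 0.49.

0.49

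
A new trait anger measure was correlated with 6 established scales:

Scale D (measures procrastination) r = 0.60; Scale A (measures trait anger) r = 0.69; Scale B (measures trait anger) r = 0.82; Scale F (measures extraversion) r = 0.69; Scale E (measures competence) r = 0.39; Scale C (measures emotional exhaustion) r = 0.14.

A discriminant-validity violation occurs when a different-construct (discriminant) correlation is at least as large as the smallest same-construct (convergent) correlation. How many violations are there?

Convergent (same construct = trait anger): Scale A, Scale B.
Smallest convergent = 0.69. Discriminant values: 0.60, 0.69, 0.39, 0.14; count ≥ 0.69 → 1.

1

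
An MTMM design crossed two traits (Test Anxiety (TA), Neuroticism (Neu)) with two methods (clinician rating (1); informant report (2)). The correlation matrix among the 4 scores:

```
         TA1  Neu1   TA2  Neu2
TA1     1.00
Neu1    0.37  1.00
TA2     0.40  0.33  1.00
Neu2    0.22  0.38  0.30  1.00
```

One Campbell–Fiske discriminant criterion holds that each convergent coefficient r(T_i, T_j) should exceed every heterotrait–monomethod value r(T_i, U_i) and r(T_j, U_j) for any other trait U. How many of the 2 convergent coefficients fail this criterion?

Checking each validity diagonal entry against its comparison values:
TA (methods 1·2): 0.40 vs {0.37, 0.30} → pass.
Neu (methods 1·2): 0.38 vs {0.37, 0.30} → pass.
0 of 2 fail.

0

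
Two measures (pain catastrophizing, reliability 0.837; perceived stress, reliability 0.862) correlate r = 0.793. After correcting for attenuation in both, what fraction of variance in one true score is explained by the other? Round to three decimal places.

0.872

Disattenuated r = 0.793 / √(0.837 × 0.862) = 0.793 / 0.8494 = 0.9336.
Shared true-score variance = 0.9336² = 0.8716 ≈ 0.872.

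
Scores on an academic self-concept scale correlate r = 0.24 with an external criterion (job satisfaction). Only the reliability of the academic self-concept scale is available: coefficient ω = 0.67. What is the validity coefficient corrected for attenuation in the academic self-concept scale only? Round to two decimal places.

Single correction: r_c = r_obs / √r_xx = 0.24 / √0.67 = 0.24 / 0.8185 ≈ 0.29.

0.29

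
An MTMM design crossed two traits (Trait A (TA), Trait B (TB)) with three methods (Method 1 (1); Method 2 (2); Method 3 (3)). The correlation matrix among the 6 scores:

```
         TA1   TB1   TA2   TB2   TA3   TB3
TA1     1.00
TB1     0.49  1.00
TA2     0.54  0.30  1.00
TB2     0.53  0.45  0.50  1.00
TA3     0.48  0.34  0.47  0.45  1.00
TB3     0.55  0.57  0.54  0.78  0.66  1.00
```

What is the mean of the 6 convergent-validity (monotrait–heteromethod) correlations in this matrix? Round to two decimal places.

0.55

Convergent values: 0.54, 0.48, 0.47, 0.45, 0.57, 0.78; mean = 3.29/6 = 0.55.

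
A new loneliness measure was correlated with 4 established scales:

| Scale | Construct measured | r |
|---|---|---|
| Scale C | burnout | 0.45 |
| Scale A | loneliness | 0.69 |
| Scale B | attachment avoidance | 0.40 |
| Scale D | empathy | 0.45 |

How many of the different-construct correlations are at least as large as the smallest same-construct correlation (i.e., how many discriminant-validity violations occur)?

0

Convergent (same construct = loneliness): Scale A.
Smallest convergent = 0.69. Discriminant values: 0.45, 0.40, 0.45; count ≥ 0.69 → 0.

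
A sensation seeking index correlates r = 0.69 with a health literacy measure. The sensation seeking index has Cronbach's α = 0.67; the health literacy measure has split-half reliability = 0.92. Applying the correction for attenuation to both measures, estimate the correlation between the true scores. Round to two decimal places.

r_true = r_obs / √(r_xx · r_yy) = 0.69 / √(0.67 × 0.92) = 0.69 / √0.6164 = 0.69 / 0.7851 ≈ 0.88.

0.88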